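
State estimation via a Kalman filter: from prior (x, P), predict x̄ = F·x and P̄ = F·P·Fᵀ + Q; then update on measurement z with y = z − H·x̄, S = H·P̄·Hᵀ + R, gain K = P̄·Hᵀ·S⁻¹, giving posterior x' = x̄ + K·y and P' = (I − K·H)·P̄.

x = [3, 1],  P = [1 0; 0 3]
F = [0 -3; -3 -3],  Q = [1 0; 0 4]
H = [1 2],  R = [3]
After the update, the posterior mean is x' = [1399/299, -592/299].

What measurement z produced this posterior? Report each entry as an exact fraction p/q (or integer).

x̄ = F·x = [-3, -12]
P̄ = F·P·Fᵀ + Q = [28 27; 27 40]
S = H·P̄·Hᵀ + R = [299]
K = P̄·Hᵀ·S⁻¹ = [82/299; 107/299]
x' − x̄ = [2296/299, 2996/299] = K·y
y = (KᵀK)⁻¹·Kᵀ·(x' − x̄) = [28]
z = y + H·x̄ = [28] + [-27] = [1]

z = [1]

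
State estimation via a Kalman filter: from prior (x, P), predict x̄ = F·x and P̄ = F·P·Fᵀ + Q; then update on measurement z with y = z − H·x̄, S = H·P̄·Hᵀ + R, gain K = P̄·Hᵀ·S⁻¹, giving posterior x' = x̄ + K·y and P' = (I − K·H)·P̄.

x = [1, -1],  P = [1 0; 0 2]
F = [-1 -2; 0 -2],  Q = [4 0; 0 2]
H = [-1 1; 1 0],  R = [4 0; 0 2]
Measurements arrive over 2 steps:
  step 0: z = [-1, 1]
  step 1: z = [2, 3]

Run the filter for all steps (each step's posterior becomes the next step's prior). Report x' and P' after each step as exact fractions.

step 0: x̄ = F·x = [1, 2]
step 0: P̄ = F·P·Fᵀ + Q = [13 8; 8 10]
step 0: y = z − H·x̄ = [-2, 0]
step 0: S = H·P̄·Hᵀ + R = [11 -5; -5 15]
step 0: K = P̄·Hᵀ·S⁻¹ = [-1/14 59/70; 1/2 7/10]
step 0: x' = x̄ + K·y = [8/7, 1]
step 0: P' = (I − K·H)·P̄ = [59/35 7/5; 7/5 17/5]
step 1: x̄ = F·x = [-22/7, -2]
step 1: P̄ = F·P·Fᵀ + Q = [871/35 82/5; 82/5 78/5]
step 1: y = z − H·x̄ = [6/7, 43/7]
step 1: S = H·P̄·Hᵀ + R = [409/35 -297/35; -297/35 941/35]
step 1: K = P̄·Hᵀ·S⁻¹ = [-297/4238 3829/4238; 2059/4238 3235/4238]
step 1: x' = x̄ + K·y = [9947/4238, 13161/4238]
step 1: P' = (I − K·H)·P̄ = [3829/2119 3235/2119; 3235/2119 7353/2119]

step 0: x' = [8/7, 1], P' = [59/35 7/5; 7/5 17/5]
step 1: x' = [9947/4238, 13161/4238], P' = [3829/2119 3235/2119; 3235/2119 7353/2119]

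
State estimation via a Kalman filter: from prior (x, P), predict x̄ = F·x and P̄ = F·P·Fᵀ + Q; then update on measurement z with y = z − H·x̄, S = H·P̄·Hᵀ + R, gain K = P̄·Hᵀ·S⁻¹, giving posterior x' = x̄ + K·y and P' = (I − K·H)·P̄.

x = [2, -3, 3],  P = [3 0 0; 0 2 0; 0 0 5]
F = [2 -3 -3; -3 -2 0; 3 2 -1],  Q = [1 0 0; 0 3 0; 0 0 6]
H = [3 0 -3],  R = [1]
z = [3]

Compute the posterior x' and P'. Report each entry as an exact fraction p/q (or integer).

x' = [-86/721, -1566/721, -813/721]
P' = [27571/721 -18681/721 27516/721; -18681/721 19829/721 -18710/721; 27516/721 -18710/721 27541/721]

x̄ = F·x = [4, 0, -3]
P̄ = F·P·Fᵀ + Q = [76 -6 21; -6 38 -35; 21 -35 46]
y = z − H·x̄ = [-18]
S = H·P̄·Hᵀ + R = [721]
K = P̄·Hᵀ·S⁻¹ = [165/721; 87/721; -75/721]
x' = x̄ + K·y = [-86/721, -1566/721, -813/721]
P' = (I − K·H)·P̄ = [27571/721 -18681/721 27516/721; -18681/721 19829/721 -18710/721; 27516/721 -18710/721 27541/721]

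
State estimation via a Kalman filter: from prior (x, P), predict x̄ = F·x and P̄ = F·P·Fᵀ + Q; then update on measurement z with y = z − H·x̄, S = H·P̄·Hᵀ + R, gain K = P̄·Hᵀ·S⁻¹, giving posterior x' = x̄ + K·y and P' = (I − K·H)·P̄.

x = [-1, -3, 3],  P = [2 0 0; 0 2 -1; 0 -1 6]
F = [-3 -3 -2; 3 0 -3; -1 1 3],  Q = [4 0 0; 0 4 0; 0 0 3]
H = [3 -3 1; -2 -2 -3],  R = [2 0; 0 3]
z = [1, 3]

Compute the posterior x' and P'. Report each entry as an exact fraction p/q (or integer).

x' = [-10734/9127, -130476/100397, 71471/100397]
P' = [258295/9127 165272/9127 -278455/9127; 165272/9127 1180481/100397 -1962811/100397; -278455/9127 -1962811/100397 3329888/100397]

x̄ = F·x = [6, -12, 7]
P̄ = F·P·Fᵀ + Q = [52 9 -25; 9 76 -57; -25 -57 55]
y = z − H·x̄ = [-60, 12]
S = H·P̄·Hᵀ + R = [1239 -145; -145 98]
K = P̄·Hᵀ·S⁻¹ = [307/9127 -3923/9127; -25139/100397 -36171/100397; 14653/100397 20656/100397]
x' = x̄ + K·y = [-10734/9127, -130476/100397, 71471/100397]
P' = (I − K·H)·P̄ = [258295/9127 165272/9127 -278455/9127; 165272/9127 1180481/100397 -1962811/100397; -278455/9127 -1962811/100397 3329888/100397]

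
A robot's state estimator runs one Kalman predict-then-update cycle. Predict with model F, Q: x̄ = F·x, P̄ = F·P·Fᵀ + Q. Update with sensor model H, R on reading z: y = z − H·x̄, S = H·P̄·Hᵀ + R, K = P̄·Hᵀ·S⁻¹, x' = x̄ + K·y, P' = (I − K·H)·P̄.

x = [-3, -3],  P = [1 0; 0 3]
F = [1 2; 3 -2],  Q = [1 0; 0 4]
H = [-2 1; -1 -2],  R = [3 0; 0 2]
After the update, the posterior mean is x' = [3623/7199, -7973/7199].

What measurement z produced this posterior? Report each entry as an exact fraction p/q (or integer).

z = [-3, 1]

x̄ = F·x = [-9, -3]
P̄ = F·P·Fᵀ + Q = [14 -9; -9 25]
S = H·P̄·Hᵀ + R = [120 -49; -49 80]
K = P̄·Hᵀ·S⁻¹ = [-2764/7199 -1333/7199; 1431/7199 -2813/7199]
x' − x̄ = [68414/7199, 13624/7199] = K·y
y = (KᵀK)⁻¹·Kᵀ·(x' − x̄) = [-18, -14]
z = y + H·x̄ = [-18, -14] + [15, 15] = [-3, 1]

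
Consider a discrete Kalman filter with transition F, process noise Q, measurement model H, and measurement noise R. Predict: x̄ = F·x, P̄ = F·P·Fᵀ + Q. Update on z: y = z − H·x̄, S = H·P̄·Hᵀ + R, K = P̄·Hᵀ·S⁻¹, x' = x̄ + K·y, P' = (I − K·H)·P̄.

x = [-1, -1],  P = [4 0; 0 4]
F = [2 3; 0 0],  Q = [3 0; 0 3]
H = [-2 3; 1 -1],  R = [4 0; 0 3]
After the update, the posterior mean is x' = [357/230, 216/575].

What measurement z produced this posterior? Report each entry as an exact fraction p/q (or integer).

x̄ = F·x = [-5, 0]
P̄ = F·P·Fᵀ + Q = [55 0; 0 3]
S = H·P̄·Hᵀ + R = [251 -119; -119 61]
K = P̄·Hᵀ·S⁻¹ = [-33/230 143/230; 96/575 159/575]
x' − x̄ = [1507/230, 216/575] = K·y
y = (KᵀK)⁻¹·Kᵀ·(x' − x̄) = [-11, 8]
z = y + H·x̄ = [-11, 8] + [10, -5] = [-1, 3]

z = [-1, 3]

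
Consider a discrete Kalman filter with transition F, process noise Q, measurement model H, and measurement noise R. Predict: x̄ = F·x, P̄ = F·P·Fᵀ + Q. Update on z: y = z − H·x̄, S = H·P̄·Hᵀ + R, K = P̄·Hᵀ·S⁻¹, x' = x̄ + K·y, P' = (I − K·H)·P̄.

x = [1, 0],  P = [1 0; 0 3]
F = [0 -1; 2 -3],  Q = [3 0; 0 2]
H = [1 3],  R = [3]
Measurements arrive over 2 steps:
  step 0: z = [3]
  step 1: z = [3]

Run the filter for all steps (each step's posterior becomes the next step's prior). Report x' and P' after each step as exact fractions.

step 0: x' = [-11/40, 11/10], P' = [119/40 -9/10; -9/10 3/5]
step 1: x' = [-691/1994, 1060/997], P' = [2898/997 -918/997; -918/997 619/997]

step 0: x̄ = F·x = [0, 2]
step 0: P̄ = F·P·Fᵀ + Q = [6 9; 9 33]
step 0: y = z − H·x̄ = [-3]
step 0: S = H·P̄·Hᵀ + R = [360]
step 0: K = P̄·Hᵀ·S⁻¹ = [11/120; 3/10]
step 0: x' = x̄ + K·y = [-11/40, 11/10]
step 0: P' = (I − K·H)·P̄ = [119/40 -9/10; -9/10 3/5]
step 1: x̄ = F·x = [-11/10, -77/20]
step 1: P̄ = F·P·Fᵀ + Q = [18/5 18/5; 18/5 301/10]
step 1: y = z − H·x̄ = [313/20]
step 1: S = H·P̄·Hᵀ + R = [2991/10]
step 1: K = P̄·Hᵀ·S⁻¹ = [48/997; 313/997]
step 1: x' = x̄ + K·y = [-691/1994, 1060/997]
step 1: P' = (I − K·H)·P̄ = [2898/997 -918/997; -918/997 619/997]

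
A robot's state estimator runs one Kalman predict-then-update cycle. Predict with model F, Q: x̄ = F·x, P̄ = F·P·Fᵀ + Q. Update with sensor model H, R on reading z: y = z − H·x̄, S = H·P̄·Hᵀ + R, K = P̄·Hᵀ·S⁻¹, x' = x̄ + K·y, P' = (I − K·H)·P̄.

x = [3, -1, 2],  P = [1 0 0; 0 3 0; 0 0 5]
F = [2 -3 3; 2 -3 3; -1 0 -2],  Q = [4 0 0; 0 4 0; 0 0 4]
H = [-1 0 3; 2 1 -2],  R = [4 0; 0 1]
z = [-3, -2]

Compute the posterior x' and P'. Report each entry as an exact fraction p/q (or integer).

x̄ = F·x = [15, 15, -7]
P̄ = F·P·Fᵀ + Q = [80 76 -32; 76 80 -32; -32 -32 25]
y = z − H·x̄ = [33, -61]
S = H·P̄·Hᵀ + R = [501 -738; -738 1189]
K = P̄·Hᵀ·S⁻¹ = [296/1245 6804/17015; 68/249 1424/3403; 95/249 388/3403]
x' = x̄ + K·y = [-26323/17015, -5151/3403, -4644/3403]
P' = (I − K·H)·P̄ = [95936/51045 -15028/10209 9632/10209; -15028/10209 31744/10209 -1292/10209; 9632/10209 -1292/10209 8404/10209]

x' = [-26323/17015, -5151/3403, -4644/3403]
P' = [95936/51045 -15028/10209 9632/10209; -15028/10209 31744/10209 -1292/10209; 9632/10209 -1292/10209 8404/10209]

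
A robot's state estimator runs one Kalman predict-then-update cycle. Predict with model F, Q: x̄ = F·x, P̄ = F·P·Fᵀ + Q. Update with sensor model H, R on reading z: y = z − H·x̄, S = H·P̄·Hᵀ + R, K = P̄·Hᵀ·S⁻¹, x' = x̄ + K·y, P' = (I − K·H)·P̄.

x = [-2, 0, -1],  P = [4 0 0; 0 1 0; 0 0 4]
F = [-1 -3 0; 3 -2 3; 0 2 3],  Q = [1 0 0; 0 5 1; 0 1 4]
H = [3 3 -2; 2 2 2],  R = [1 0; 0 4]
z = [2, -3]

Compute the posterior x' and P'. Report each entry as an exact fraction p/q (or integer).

x̄ = F·x = [2, -9, -3]
P̄ = F·P·Fᵀ + Q = [14 -6 -6; -6 81 33; -6 33 44]
y = z − H·x̄ = [17, 17]
S = H·P̄·Hᵀ + R = [600 376; 376 728]
K = P̄·Hᵀ·S⁻¹ = [193/2308 -87/2308; 4317/36928 8727/36928; -7311/36928 10979/36928]
x' = x̄ + K·y = [3209/1154, -27651/9232, -12107/9232]
P' = (I − K·H)·P̄ = [6428/577 -25743/2308 -143/2308; -25743/2308 419733/36928 9609/36928; -143/2308 9609/36928 14637/36928]

x' = [3209/1154, -27651/9232, -12107/9232]
P' = [6428/577 -25743/2308 -143/2308; -25743/2308 419733/36928 9609/36928; -143/2308 9609/36928 14637/36928]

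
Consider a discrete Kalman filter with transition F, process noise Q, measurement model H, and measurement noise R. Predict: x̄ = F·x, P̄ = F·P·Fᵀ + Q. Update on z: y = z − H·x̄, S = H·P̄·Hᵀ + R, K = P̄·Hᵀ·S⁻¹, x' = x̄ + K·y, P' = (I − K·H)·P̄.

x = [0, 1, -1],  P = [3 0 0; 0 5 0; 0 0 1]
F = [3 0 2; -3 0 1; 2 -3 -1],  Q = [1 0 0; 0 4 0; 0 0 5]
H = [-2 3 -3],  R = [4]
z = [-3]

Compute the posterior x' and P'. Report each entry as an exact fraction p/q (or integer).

x' = [-1772/1821, -3851/1821, -862/1821]
P' = [23303/1821 -7564/1821 -22850/1821; -7564/1821 17063/1821 21835/1821; -22850/1821 21835/1821 37439/1821]

x̄ = F·x = [-2, -1, -2]
P̄ = F·P·Fᵀ + Q = [32 -25 16; -25 32 -19; 16 -19 63]
y = z − H·x̄ = [-10]
S = H·P̄·Hᵀ + R = [1821]
K = P̄·Hᵀ·S⁻¹ = [-187/1821; 203/1821; -278/1821]
x' = x̄ + K·y = [-1772/1821, -3851/1821, -862/1821]
P' = (I − K·H)·P̄ = [23303/1821 -7564/1821 -22850/1821; -7564/1821 17063/1821 21835/1821; -22850/1821 21835/1821 37439/1821]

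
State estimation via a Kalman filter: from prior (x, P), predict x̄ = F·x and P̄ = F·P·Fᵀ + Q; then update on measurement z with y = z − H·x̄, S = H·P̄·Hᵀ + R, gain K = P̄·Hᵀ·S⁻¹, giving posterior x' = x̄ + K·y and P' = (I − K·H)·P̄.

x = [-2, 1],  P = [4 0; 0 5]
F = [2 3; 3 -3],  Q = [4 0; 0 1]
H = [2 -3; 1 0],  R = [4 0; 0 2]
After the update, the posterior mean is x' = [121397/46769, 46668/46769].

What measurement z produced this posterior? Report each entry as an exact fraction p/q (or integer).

z = [2, 3]

x̄ = F·x = [-1, -9]
P̄ = F·P·Fᵀ + Q = [65 -21; -21 82]
S = H·P̄·Hᵀ + R = [1254 193; 193 67]
K = P̄·Hᵀ·S⁻¹ = [386/46769 44261/46769; -15243/46769 29250/46769]
x' − x̄ = [168166/46769, 467589/46769] = K·y
y = (KᵀK)⁻¹·Kᵀ·(x' − x̄) = [-23, 4]
z = y + H·x̄ = [-23, 4] + [25, -1] = [2, 3]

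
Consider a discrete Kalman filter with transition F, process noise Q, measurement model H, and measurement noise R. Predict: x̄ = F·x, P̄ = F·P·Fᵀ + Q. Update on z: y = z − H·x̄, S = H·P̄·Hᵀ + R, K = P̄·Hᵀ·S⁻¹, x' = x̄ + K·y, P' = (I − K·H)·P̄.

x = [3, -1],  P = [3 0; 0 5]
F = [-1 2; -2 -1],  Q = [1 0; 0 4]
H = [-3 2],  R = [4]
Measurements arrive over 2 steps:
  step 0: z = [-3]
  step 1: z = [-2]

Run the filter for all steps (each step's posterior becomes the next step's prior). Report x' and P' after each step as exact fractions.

step 0: x̄ = F·x = [-5, -5]
step 0: P̄ = F·P·Fᵀ + Q = [24 -4; -4 21]
step 0: y = z − H·x̄ = [-8]
step 0: S = H·P̄·Hᵀ + R = [352]
step 0: K = P̄·Hᵀ·S⁻¹ = [-5/22; 27/176]
step 0: x' = x̄ + K·y = [-35/11, -137/22]
step 0: P' = (I − K·H)·P̄ = [64/11 91/11; 91/11 1119/88]
step 1: x̄ = F·x = [-102/11, 277/22]
step 1: P̄ = F·P·Fᵀ + Q = [541/22 -1699/44; -1699/44 6431/88]
step 1: y = z − H·x̄ = [-55]
step 1: S = H·P̄·Hᵀ + R = [981]
step 1: K = P̄·Hᵀ·S⁻¹ = [-151/981; 262/981]
step 1: x' = x̄ + K·y = [-8707/10791, -45283/21582]
step 1: P' = (I − K·H)·P̄ = [29099/21582 74009/43164; 74009/43164 268139/86328]

step 0: x' = [-35/11, -137/22], P' = [64/11 91/11; 91/11 1119/88]
step 1: x' = [-8707/10791, -45283/21582], P' = [29099/21582 74009/43164; 74009/43164 268139/86328]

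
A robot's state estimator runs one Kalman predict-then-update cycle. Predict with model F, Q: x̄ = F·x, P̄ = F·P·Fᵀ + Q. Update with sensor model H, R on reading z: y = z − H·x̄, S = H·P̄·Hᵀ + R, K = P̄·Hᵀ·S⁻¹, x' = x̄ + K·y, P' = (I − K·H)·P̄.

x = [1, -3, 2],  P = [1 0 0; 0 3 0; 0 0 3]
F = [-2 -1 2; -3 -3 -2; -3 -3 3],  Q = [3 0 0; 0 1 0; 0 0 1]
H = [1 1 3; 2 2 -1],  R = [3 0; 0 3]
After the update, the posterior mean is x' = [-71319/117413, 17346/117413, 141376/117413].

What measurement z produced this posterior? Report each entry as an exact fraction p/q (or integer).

z = [3, -2]

x̄ = F·x = [5, 2, 12]
P̄ = F·P·Fᵀ + Q = [22 3 33; 3 49 18; 33 18 64]
S = H·P̄·Hᵀ + R = [962 217; 217 171]
K = P̄·Hᵀ·S⁻¹ = [17515/117413 -10554/117413; -536/117413 59730/117413; 33307/117413 -16175/117413]
x' − x̄ = [-658384/117413, -217480/117413, -1267580/117413] = K·y
y = (KᵀK)⁻¹·Kᵀ·(x' − x̄) = [-40, -4]
z = y + H·x̄ = [-40, -4] + [43, 2] = [3, -2]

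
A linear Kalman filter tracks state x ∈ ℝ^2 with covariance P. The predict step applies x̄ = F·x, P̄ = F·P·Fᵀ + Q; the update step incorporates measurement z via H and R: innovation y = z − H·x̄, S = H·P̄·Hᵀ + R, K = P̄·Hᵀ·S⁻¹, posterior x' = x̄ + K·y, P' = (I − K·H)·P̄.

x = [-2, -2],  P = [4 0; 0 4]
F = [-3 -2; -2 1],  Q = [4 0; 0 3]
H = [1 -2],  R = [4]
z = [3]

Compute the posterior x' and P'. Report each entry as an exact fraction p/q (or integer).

x̄ = F·x = [10, 2]
P̄ = F·P·Fᵀ + Q = [56 16; 16 23]
y = z − H·x̄ = [-3]
S = H·P̄·Hᵀ + R = [88]
K = P̄·Hᵀ·S⁻¹ = [3/11; -15/44]
x' = x̄ + K·y = [101/11, 133/44]
P' = (I − K·H)·P̄ = [544/11 266/11; 266/11 281/22]

x' = [101/11, 133/44]
P' = [544/11 266/11; 266/11 281/22]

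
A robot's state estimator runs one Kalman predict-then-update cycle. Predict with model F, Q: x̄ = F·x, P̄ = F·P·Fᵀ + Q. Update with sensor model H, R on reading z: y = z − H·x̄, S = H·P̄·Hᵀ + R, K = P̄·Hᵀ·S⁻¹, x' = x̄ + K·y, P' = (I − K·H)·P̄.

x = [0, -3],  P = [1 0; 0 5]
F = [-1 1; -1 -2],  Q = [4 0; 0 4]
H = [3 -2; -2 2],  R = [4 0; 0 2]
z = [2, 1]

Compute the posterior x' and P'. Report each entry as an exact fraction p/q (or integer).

x̄ = F·x = [-3, 6]
P̄ = F·P·Fᵀ + Q = [10 -9; -9 25]
y = z − H·x̄ = [23, -17]
S = H·P̄·Hᵀ + R = [302 -250; -250 214]
K = P̄·Hᵀ·S⁻¹ = [193/532 131/532; 261/1064 643/1064]
x' = x̄ + K·y = [22/19, 26/19]
P' = (I − K·H)·P̄ = [517/266 1165/532; 1165/532 2973/1064]

x' = [22/19, 26/19]
P' = [517/266 1165/532; 1165/532 2973/1064]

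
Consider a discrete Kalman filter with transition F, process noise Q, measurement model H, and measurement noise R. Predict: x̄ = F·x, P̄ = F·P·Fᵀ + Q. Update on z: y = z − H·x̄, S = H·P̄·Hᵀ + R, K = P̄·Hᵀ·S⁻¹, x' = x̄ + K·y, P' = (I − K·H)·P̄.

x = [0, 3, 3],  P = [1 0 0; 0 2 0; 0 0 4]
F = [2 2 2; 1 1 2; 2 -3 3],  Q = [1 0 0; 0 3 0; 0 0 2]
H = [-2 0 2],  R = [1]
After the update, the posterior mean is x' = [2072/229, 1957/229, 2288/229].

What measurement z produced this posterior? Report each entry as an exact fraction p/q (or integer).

x̄ = F·x = [12, 9, 0]
P̄ = F·P·Fᵀ + Q = [29 22 16; 22 22 20; 16 20 60]
S = H·P̄·Hᵀ + R = [229]
K = P̄·Hᵀ·S⁻¹ = [-26/229; -4/229; 88/229]
x' − x̄ = [-676/229, -104/229, 2288/229] = K·y
y = (KᵀK)⁻¹·Kᵀ·(x' − x̄) = [26]
z = y + H·x̄ = [26] + [-24] = [2]

z = [2]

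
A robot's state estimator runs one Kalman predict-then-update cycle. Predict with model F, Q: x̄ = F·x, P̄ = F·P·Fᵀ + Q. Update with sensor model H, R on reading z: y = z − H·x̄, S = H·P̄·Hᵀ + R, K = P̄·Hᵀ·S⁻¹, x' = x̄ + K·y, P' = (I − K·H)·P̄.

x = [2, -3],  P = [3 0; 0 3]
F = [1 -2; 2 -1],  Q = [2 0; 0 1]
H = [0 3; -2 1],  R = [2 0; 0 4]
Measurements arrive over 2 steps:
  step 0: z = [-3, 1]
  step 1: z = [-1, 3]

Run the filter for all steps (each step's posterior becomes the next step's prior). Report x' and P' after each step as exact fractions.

step 0: x̄ = F·x = [8, 7]
step 0: P̄ = F·P·Fᵀ + Q = [17 12; 12 16]
step 0: y = z − H·x̄ = [-24, 10]
step 0: S = H·P̄·Hᵀ + R = [146 -24; -24 40]
step 0: K = P̄·Hᵀ·S⁻¹ = [57/329 -587/1316; 108/329 -1/329]
step 0: x' = x̄ + K·y = [-407/658, -299/329]
step 0: P' = (I − K·H)·P̄ = [625/658 38/329; 38/329 72/329]
step 1: x̄ = F·x = [789/658, -108/329]
step 1: P̄ = F·P·Fᵀ + Q = [2213/658 579/329; 579/329 1499/329]
step 1: y = z − H·x̄ = [-5/329, 1884/329]
step 1: S = H·P̄·Hᵀ + R = [14149/329 1023/329; 1023/329 4925/329]
step 1: K = P̄·Hᵀ·S⁻¹ = [2391/16048 -5821/16048; 33129/104312 341/104312]
step 1: x' = x̄ + K·y = [-831/944, -1929/6136]
step 1: P' = (I − K·H)·P̄ = [12439/16048 797/8024; 797/8024 11043/52156]

step 0: x' = [-407/658, -299/329], P' = [625/658 38/329; 38/329 72/329]
step 1: x' = [-831/944, -1929/6136], P' = [12439/16048 797/8024; 797/8024 11043/52156]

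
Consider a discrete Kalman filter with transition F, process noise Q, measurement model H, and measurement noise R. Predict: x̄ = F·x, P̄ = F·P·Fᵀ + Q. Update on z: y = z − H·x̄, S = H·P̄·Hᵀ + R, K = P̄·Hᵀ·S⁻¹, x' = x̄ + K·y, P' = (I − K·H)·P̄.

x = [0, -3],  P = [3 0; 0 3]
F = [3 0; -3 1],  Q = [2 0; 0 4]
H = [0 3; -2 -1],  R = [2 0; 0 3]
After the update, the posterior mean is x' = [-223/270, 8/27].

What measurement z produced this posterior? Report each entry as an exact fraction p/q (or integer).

x̄ = F·x = [0, -3]
P̄ = F·P·Fᵀ + Q = [29 -27; -27 34]
S = H·P̄·Hᵀ + R = [308 60; 60 45]
K = P̄·Hᵀ·S⁻¹ = [-119/684 -1172/2565; 113/342 2/513]
x' − x̄ = [-223/270, 89/27] = K·y
y = (KᵀK)⁻¹·Kᵀ·(x' − x̄) = [10, -2]
z = y + H·x̄ = [10, -2] + [-9, 3] = [1, 1]

z = [1, 1]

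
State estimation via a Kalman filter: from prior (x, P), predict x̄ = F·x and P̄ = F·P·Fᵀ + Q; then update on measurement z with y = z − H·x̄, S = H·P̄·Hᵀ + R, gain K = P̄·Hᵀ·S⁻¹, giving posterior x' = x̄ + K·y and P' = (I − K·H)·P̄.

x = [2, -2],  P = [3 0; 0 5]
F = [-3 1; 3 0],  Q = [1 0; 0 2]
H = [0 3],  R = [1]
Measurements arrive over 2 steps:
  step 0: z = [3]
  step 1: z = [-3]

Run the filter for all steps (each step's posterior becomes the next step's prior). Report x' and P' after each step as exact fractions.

step 0: x̄ = F·x = [-8, 6]
step 0: P̄ = F·P·Fᵀ + Q = [33 -27; -27 29]
step 0: y = z − H·x̄ = [-15]
step 0: S = H·P̄·Hᵀ + R = [262]
step 0: K = P̄·Hᵀ·S⁻¹ = [-81/262; 87/262]
step 0: x' = x̄ + K·y = [-881/262, 267/262]
step 0: P' = (I − K·H)·P̄ = [2085/262 -27/262; -27/262 29/262]
step 1: x̄ = F·x = [1455/131, -2643/262]
step 1: P̄ = F·P·Fᵀ + Q = [9609/131 -9423/131; -9423/131 19289/262]
step 1: y = z − H·x̄ = [7143/262]
step 1: S = H·P̄·Hᵀ + R = [173863/262]
step 1: K = P̄·Hᵀ·S⁻¹ = [-56538/173863; 57867/173863]
step 1: x' = x̄ + K·y = [389658/173863, -176244/173863]
step 1: P' = (I − K·H)·P̄ = [552495/173863 -18846/173863; -18846/173863 19289/173863]

step 0: x' = [-881/262, 267/262], P' = [2085/262 -27/262; -27/262 29/262]
step 1: x' = [389658/173863, -176244/173863], P' = [552495/173863 -18846/173863; -18846/173863 19289/173863]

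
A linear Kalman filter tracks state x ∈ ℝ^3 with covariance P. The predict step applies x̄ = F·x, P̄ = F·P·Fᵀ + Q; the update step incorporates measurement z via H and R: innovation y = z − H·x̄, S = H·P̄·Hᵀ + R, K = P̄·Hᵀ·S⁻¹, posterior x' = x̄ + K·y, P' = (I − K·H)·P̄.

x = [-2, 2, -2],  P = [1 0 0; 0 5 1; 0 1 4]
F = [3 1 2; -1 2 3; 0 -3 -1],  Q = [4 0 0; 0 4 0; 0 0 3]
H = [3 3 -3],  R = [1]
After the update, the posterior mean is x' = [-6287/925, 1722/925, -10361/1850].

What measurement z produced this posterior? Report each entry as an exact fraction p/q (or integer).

x̄ = F·x = [-8, 0, -4]
P̄ = F·P·Fᵀ + Q = [38 38 -30; 38 73 -53; -30 -53 58]
S = H·P̄·Hᵀ + R = [3700]
K = P̄·Hᵀ·S⁻¹ = [159/1850; 123/925; -423/3700]
x' − x̄ = [1113/925, 1722/925, -2961/1850] = K·y
y = (KᵀK)⁻¹·Kᵀ·(x' − x̄) = [14]
z = y + H·x̄ = [14] + [-12] = [2]

z = [2]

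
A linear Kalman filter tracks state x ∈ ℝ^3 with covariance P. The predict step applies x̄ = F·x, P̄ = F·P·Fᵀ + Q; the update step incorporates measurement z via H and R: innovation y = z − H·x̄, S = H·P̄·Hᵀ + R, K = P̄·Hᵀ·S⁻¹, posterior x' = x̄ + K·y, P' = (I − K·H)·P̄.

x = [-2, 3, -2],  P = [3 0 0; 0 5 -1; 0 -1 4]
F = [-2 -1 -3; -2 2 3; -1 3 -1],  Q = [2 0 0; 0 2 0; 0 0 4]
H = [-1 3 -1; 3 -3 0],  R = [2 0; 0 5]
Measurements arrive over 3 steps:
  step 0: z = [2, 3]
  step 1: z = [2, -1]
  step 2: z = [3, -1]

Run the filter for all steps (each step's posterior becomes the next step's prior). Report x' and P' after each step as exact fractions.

step 0: x̄ = F·x = [7, 4, 13]
step 0: P̄ = F·P·Fᵀ + Q = [49 -25 11; -25 58 17; 11 17 62]
step 0: y = z − H·x̄ = [10, -6]
step 0: S = H·P̄·Hᵀ + R = [705 -951; -951 1418]
step 0: K = P̄·Hᵀ·S⁻¹ = [6564/31763 9375/31763; 21277/95289 -821/31763; -48314/95289 -11204/31763]
step 0: x' = x̄ + K·y = [231731/31763, 608704/95289, 957289/95289]
step 0: P' = (I − K·H)·P̄ = [361277/31763 345652/31763 662551/31763; 345652/31763 1041061/95289 2043673/95289; 662551/31763 2043673/95289 4239994/95289]
step 1: x̄ = F·x = [-4870957/95289, 117343/4143, 173630/95289]
step 1: P̄ = F·P·Fᵀ + Q = [83988607/95289 -2451031/4143 168562/95289; -2451031/4143 1705508/4143 -12328/4143; 168562/95289 -12328/4143 566062/95289]
step 1: y = z − H·x̄ = [-12603416/95289, 7538083/31763]
step 1: S = H·P̄·Hᵀ + R = [778066069/95289 -427615617/31763; -427615617/31763 708046966/31763]
step 1: K = P̄·Hᵀ·S⁻¹ = [2090547544/6702972859 235577028/609361169; 2284918279/6702972859 474911820/6702972859; -1552558130/6702972859 -933366966/6702972859]
step 1: x' = x̄ + K·y = [-4161652075/6702972859, 341889103/6702972859, -3946098956/6702972859]
step 1: P' = (I − K·H)·P̄ = [13444759565/6702972859 9125847385/6702972859 9751687502/6702972859; 9125847385/6702972859 8334327685/6702972859 11307299112/6702972859; 9751687502/6702972859 11307299112/6702972859 27275326094/6702972859]
step 2: x̄ = F·x = [19819711915/6702972859, -2831214512/6702972859, 9133418340/6702972859]
step 2: P̄ = F·P·Fᵀ + Q = [542364680745/6702972859 -328384938734/6702972859 -3616677954/6702972859; -328384938734/6702972859 291660789804/6702972859 -8537865840/6702972859; -3616677954/6702972859 -8537865840/6702972859 39445422282/6702972859]
step 2: y = z − H·x̄ = [57555692368/6702972859, -74655752140/6702972859]
step 2: S = H·P̄·Hᵀ + R = [5234466628517/6702972859 -8207423978937/6702972859; -8207423978937/6702972859 13450672996448/6702972859]
step 2: K = P̄·Hᵀ·S⁻¹ = [1546398869808045/4997513323616063 51733972508496/135067927665299; 1696868309421890/4997513323616063 9304984589148/135067927665299; -1157392459236582/4997513323616063 -18938928807630/135067927665299]
step 2: x' = x̄ + K·y = [6735892219476575/4997513323616063, 8624917080790336/4997513323616063, 4676157167959116/4997513323616063]
step 2: P' = (I − K·H)·P̄ = [9963030352168044/4997513323616063 6772768714144124/4997513323616063 7262478050648238/4997513323616063; 6772768714144124/4997513323616063 6198961331146664/4997513323616063 8430378660452088/4997513323616063; 7262478050648238/4997513323616063 8430378660452088/4997513323616063 20343442849181190/4997513323616063]

step 0: x' = [231731/31763, 608704/95289, 957289/95289], P' = [361277/31763 345652/31763 662551/31763; 345652/31763 1041061/95289 2043673/95289; 662551/31763 2043673/95289 4239994/95289]
step 1: x' = [-4161652075/6702972859, 341889103/6702972859, -3946098956/6702972859], P' = [13444759565/6702972859 9125847385/6702972859 9751687502/6702972859; 9125847385/6702972859 8334327685/6702972859 11307299112/6702972859; 9751687502/6702972859 11307299112/6702972859 27275326094/6702972859]
step 2: x' = [6735892219476575/4997513323616063, 8624917080790336/4997513323616063, 4676157167959116/4997513323616063], P' = [9963030352168044/4997513323616063 6772768714144124/4997513323616063 7262478050648238/4997513323616063; 6772768714144124/4997513323616063 6198961331146664/4997513323616063 8430378660452088/4997513323616063; 7262478050648238/4997513323616063 8430378660452088/4997513323616063 20343442849181190/4997513323616063]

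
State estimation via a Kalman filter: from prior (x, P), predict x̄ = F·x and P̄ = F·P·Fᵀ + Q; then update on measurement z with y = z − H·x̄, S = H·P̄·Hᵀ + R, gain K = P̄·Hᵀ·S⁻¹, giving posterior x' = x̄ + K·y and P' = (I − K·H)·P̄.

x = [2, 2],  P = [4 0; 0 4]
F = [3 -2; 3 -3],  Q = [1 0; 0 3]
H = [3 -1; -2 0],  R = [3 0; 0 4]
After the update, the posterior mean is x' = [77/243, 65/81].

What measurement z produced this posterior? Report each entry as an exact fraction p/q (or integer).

z = [-1, -2]

x̄ = F·x = [2, 0]
P̄ = F·P·Fᵀ + Q = [53 60; 60 75]
S = H·P̄·Hᵀ + R = [195 -198; -198 216]
K = P̄·Hᵀ·S⁻¹ = [11/81 -89/243; -10/27 -145/162]
x' − x̄ = [-409/243, 65/81] = K·y
y = (KᵀK)⁻¹·Kᵀ·(x' − x̄) = [-7, 2]
z = y + H·x̄ = [-7, 2] + [6, -4] = [-1, -2]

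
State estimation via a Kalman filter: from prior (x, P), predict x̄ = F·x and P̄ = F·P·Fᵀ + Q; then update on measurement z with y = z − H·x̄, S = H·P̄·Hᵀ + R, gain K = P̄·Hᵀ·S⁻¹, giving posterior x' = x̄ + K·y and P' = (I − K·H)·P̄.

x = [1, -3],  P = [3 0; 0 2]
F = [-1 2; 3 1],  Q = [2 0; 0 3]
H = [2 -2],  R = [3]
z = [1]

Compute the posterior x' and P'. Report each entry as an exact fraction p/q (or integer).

x̄ = F·x = [-7, 0]
P̄ = F·P·Fᵀ + Q = [13 -5; -5 32]
y = z − H·x̄ = [15]
S = H·P̄·Hᵀ + R = [223]
K = P̄·Hᵀ·S⁻¹ = [36/223; -74/223]
x' = x̄ + K·y = [-1021/223, -1110/223]
P' = (I − K·H)·P̄ = [1603/223 1549/223; 1549/223 1660/223]

x' = [-1021/223, -1110/223]
P' = [1603/223 1549/223; 1549/223 1660/223]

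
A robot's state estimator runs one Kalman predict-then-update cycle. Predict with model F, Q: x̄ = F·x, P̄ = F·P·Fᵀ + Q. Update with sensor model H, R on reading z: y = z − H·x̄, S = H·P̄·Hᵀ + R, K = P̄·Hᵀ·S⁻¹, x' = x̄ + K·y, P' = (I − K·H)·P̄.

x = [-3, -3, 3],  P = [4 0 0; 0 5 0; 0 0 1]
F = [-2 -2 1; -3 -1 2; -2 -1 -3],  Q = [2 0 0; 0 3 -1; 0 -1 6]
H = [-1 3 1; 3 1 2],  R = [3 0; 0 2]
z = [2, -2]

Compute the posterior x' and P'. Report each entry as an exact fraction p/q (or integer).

x̄ = F·x = [15, 18, 0]
P̄ = F·P·Fᵀ + Q = [39 36 23; 36 48 22; 23 22 36]
y = z − H·x̄ = [-37, -65]
S = H·P̄·Hᵀ + R = [380 564; 564 1125]
K = P̄·Hᵀ·S⁻¹ = [-728/9117 5933/27351; 5575/18234 670/27351; -1019/36468 4346/27351]
x' = x̄ + K·y = [105428/27351, 278711/54702, -1016851/109404]
P' = (I − K·H)·P̄ = [86950/27351 81956/27351 -165470/27351; 81956/27351 91723/27351 -336251/54702; -165470/27351 -336251/54702 1346455/109404]

x' = [105428/27351, 278711/54702, -1016851/109404]
P' = [86950/27351 81956/27351 -165470/27351; 81956/27351 91723/27351 -336251/54702; -165470/27351 -336251/54702 1346455/109404]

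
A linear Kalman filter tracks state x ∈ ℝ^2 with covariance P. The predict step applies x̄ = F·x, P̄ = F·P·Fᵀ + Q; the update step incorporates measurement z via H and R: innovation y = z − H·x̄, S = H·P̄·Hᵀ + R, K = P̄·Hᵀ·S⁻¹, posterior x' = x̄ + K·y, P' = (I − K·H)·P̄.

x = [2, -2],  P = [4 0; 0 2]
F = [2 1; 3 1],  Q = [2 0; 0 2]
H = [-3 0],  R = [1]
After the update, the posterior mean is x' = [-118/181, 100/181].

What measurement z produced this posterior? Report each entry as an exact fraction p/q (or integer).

x̄ = F·x = [2, 4]
P̄ = F·P·Fᵀ + Q = [20 26; 26 40]
S = H·P̄·Hᵀ + R = [181]
K = P̄·Hᵀ·S⁻¹ = [-60/181; -78/181]
x' − x̄ = [-480/181, -624/181] = K·y
y = (KᵀK)⁻¹·Kᵀ·(x' − x̄) = [8]
z = y + H·x̄ = [8] + [-6] = [2]

z = [2]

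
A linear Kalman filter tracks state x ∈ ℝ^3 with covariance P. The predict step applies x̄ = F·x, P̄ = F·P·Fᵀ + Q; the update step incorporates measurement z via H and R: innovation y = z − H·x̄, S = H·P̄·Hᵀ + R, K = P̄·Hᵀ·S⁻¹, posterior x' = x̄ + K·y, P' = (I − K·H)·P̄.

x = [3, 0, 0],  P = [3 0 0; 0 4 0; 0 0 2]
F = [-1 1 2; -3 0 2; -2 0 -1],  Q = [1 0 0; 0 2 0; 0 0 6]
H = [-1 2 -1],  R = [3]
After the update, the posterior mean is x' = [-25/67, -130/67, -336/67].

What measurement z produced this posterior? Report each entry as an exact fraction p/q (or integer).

x̄ = F·x = [-3, -9, -6]
P̄ = F·P·Fᵀ + Q = [16 17 2; 17 37 14; 2 14 20]
S = H·P̄·Hᵀ + R = [67]
K = P̄·Hᵀ·S⁻¹ = [16/67; 43/67; 6/67]
x' − x̄ = [176/67, 473/67, 66/67] = K·y
y = (KᵀK)⁻¹·Kᵀ·(x' − x̄) = [11]
z = y + H·x̄ = [11] + [-9] = [2]

z = [2]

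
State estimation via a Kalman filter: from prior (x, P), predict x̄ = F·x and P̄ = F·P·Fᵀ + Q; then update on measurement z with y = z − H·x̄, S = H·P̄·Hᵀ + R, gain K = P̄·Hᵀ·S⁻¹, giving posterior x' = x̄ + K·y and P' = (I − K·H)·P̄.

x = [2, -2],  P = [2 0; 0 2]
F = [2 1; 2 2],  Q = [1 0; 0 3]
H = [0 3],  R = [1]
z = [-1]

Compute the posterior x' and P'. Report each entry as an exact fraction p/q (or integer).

x̄ = F·x = [2, 0]
P̄ = F·P·Fᵀ + Q = [11 12; 12 19]
y = z − H·x̄ = [-1]
S = H·P̄·Hᵀ + R = [172]
K = P̄·Hᵀ·S⁻¹ = [9/43; 57/172]
x' = x̄ + K·y = [77/43, -57/172]
P' = (I − K·H)·P̄ = [149/43 3/43; 3/43 19/172]

x' = [77/43, -57/172]
P' = [149/43 3/43; 3/43 19/172]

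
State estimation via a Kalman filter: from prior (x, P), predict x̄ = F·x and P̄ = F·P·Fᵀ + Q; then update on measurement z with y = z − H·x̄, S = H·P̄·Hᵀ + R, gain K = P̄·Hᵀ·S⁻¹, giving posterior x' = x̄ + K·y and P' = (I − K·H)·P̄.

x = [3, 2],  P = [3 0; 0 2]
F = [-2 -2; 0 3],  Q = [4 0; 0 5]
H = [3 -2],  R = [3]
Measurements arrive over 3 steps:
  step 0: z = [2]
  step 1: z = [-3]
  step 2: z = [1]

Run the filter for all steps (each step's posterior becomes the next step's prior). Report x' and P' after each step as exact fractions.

step 0: x̄ = F·x = [-10, 6]
step 0: P̄ = F·P·Fᵀ + Q = [24 -12; -12 23]
step 0: y = z − H·x̄ = [44]
step 0: S = H·P̄·Hᵀ + R = [455]
step 0: K = P̄·Hᵀ·S⁻¹ = [96/455; -82/455]
step 0: x' = x̄ + K·y = [-326/455, -878/455]
step 0: P' = (I − K·H)·P̄ = [1704/455 2412/455; 2412/455 3741/455]
step 1: x̄ = F·x = [344/65, -2634/455]
step 1: P̄ = F·P·Fᵀ + Q = [6128/65 -5274/65; -5274/65 35944/455]
step 1: y = z − H·x̄ = [-13857/455]
step 1: S = H·P̄·Hᵀ + R = [974221/455]
step 1: K = P̄·Hᵀ·S⁻¹ = [202524/974221; -182642/974221]
step 1: x' = x̄ + K·y = [-1011980/974221, -77424/974221]
step 1: P' = (I − K·H)·P̄ = [1701568/974221 2248566/974221; 2248566/974221 3646812/974221]
step 2: x̄ = F·x = [2178808/974221, -232272/974221]
step 2: P̄ = F·P·Fᵀ + Q = [43278932/974221 -35372268/974221; -35372268/974221 37692413/974221]
step 2: y = z − H·x̄ = [-6026747/974221]
step 2: S = H·P̄·Hᵀ + R = [967669919/974221]
step 2: K = P̄·Hᵀ·S⁻¹ = [200581332/967669919; -181501630/967669919]
step 2: x' = x̄ + K·y = [923316188/967669919, 892099202/967669919]
step 2: P' = (I − K·H)·P̄ = [1690427404/967669919 2234769108/967669919; 2234769108/967669919 3624406107/967669919]

step 0: x' = [-326/455, -878/455], P' = [1704/455 2412/455; 2412/455 3741/455]
step 1: x' = [-1011980/974221, -77424/974221], P' = [1701568/974221 2248566/974221; 2248566/974221 3646812/974221]
step 2: x' = [923316188/967669919, 892099202/967669919], P' = [1690427404/967669919 2234769108/967669919; 2234769108/967669919 3624406107/967669919]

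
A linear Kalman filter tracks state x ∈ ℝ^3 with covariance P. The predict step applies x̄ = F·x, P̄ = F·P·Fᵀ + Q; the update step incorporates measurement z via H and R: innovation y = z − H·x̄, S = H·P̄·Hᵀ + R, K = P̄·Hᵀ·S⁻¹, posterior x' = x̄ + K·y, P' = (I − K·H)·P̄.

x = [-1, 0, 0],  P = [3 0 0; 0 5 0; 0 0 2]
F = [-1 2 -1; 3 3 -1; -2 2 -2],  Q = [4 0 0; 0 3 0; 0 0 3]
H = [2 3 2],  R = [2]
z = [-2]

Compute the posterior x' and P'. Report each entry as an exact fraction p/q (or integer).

x' = [1878/1691, -4764/1691, 3576/1691]
P' = [14070/1691 -18890/1691 14452/1691; -18890/1691 34726/1691 -32890/1691; 14452/1691 -32890/1691 35077/1691]

x̄ = F·x = [1, -3, 2]
P̄ = F·P·Fᵀ + Q = [29 23 30; 23 77 16; 30 16 43]
y = z − H·x̄ = [1]
S = H·P̄·Hᵀ + R = [1691]
K = P̄·Hᵀ·S⁻¹ = [187/1691; 309/1691; 194/1691]
x' = x̄ + K·y = [1878/1691, -4764/1691, 3576/1691]
P' = (I − K·H)·P̄ = [14070/1691 -18890/1691 14452/1691; -18890/1691 34726/1691 -32890/1691; 14452/1691 -32890/1691 35077/1691]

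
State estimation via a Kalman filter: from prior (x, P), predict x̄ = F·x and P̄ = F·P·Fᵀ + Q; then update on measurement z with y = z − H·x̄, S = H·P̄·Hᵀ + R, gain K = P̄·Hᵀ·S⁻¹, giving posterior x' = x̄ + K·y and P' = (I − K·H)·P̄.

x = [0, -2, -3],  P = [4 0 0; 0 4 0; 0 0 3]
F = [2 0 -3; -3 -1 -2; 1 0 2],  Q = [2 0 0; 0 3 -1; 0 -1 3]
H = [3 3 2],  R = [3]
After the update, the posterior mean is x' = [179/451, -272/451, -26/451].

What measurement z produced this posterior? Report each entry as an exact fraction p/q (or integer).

x̄ = F·x = [9, 8, -6]
P̄ = F·P·Fᵀ + Q = [45 -6 -10; -6 55 -25; -10 -25 19]
S = H·P̄·Hᵀ + R = [451]
K = P̄·Hᵀ·S⁻¹ = [97/451; 97/451; -67/451]
x' − x̄ = [-3880/451, -3880/451, 2680/451] = K·y
y = (KᵀK)⁻¹·Kᵀ·(x' − x̄) = [-40]
z = y + H·x̄ = [-40] + [39] = [-1]

z = [-1]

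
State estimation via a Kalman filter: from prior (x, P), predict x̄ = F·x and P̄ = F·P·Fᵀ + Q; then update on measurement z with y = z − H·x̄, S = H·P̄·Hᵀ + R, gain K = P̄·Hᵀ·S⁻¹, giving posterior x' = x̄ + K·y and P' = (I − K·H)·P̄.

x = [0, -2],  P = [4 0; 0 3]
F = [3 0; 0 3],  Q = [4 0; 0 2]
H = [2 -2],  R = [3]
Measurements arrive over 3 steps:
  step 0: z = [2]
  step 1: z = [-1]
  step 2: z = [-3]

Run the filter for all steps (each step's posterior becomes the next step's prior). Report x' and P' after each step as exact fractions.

step 0: x̄ = F·x = [0, -6]
step 0: P̄ = F·P·Fᵀ + Q = [40 0; 0 29]
step 0: y = z − H·x̄ = [-10]
step 0: S = H·P̄·Hᵀ + R = [279]
step 0: K = P̄·Hᵀ·S⁻¹ = [80/279; -58/279]
step 0: x' = x̄ + K·y = [-800/279, -1094/279]
step 0: P' = (I − K·H)·P̄ = [4760/279 4640/279; 4640/279 4727/279]
step 1: x̄ = F·x = [-800/93, -1094/93]
step 1: P̄ = F·P·Fᵀ + Q = [4884/31 4640/31; 4640/31 4789/31]
step 1: y = z − H·x̄ = [-227/31]
step 1: S = H·P̄·Hᵀ + R = [1665/31]
step 1: K = P̄·Hᵀ·S⁻¹ = [488/1665; -298/1665]
step 1: x' = x̄ + K·y = [-17896/1665, -17404/1665]
step 1: P' = (I − K·H)·P̄ = [254636/1665 253904/1665; 253904/1665 254351/1665]
step 2: x̄ = F·x = [-17896/555, -17404/555]
step 2: P̄ = F·P·Fᵀ + Q = [255376/185 253904/185; 253904/185 254721/185]
step 2: y = z − H·x̄ = [-227/185]
step 2: S = H·P̄·Hᵀ + R = [9711/185]
step 2: K = P̄·Hᵀ·S⁻¹ = [2944/9711; -1634/9711]
step 2: x' = x̄ + K·y = [-316744/9711, -302518/9711]
step 2: P' = (I − K·H)·P̄ = [13358320/9711 13353904/9711; 13353904/9711 13356355/9711]

step 0: x' = [-800/279, -1094/279], P' = [4760/279 4640/279; 4640/279 4727/279]
step 1: x' = [-17896/1665, -17404/1665], P' = [254636/1665 253904/1665; 253904/1665 254351/1665]
step 2: x' = [-316744/9711, -302518/9711], P' = [13358320/9711 13353904/9711; 13353904/9711 13356355/9711]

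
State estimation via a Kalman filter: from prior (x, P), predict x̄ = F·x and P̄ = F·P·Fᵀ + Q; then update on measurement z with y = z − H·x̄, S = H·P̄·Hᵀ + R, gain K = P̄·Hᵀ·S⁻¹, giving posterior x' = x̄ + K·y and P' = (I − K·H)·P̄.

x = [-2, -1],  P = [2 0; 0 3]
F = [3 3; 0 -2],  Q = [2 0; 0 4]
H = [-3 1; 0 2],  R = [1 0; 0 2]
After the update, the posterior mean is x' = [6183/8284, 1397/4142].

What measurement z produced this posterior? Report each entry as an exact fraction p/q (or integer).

z = [-2, 1]

x̄ = F·x = [-9, 2]
P̄ = F·P·Fᵀ + Q = [47 -18; -18 16]
S = H·P̄·Hᵀ + R = [548 140; 140 66]
K = P̄·Hᵀ·S⁻¹ = [-2727/8284 633/4142; 35/4142 967/2071]
x' − x̄ = [80739/8284, -6887/4142] = K·y
y = (KᵀK)⁻¹·Kᵀ·(x' − x̄) = [-31, -3]
z = y + H·x̄ = [-31, -3] + [29, 4] = [-2, 1]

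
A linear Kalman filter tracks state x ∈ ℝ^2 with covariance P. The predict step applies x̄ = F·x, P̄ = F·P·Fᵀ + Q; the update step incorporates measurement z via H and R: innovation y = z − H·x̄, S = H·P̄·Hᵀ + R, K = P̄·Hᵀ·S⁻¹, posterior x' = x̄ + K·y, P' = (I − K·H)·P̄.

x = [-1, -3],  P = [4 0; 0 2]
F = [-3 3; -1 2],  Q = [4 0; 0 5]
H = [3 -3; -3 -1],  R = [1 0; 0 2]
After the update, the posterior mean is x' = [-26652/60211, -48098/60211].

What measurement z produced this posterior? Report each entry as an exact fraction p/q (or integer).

z = [1, 2]

x̄ = F·x = [-6, -5]
P̄ = F·P·Fᵀ + Q = [58 24; 24 17]
S = H·P̄·Hᵀ + R = [244 -327; -327 685]
K = P̄·Hᵀ·S⁻¹ = [5124/60211 -14958/60211; -14718/60211 -14849/60211]
x' − x̄ = [334614/60211, 252957/60211] = K·y
y = (KᵀK)⁻¹·Kᵀ·(x' − x̄) = [4, -21]
z = y + H·x̄ = [4, -21] + [-3, 23] = [1, 2]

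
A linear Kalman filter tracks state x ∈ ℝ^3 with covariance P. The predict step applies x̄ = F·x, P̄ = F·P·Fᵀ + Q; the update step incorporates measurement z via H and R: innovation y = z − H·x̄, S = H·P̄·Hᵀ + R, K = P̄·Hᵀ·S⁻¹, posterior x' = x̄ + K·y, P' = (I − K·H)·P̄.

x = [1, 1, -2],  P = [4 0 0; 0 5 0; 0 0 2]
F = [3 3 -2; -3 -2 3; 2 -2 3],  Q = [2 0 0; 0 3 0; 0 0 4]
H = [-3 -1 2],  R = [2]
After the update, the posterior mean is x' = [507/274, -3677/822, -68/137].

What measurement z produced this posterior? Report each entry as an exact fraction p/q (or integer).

z = [-2]

x̄ = F·x = [10, -11, -6]
P̄ = F·P·Fᵀ + Q = [91 -78 -18; -78 77 14; -18 14 58]
S = H·P̄·Hᵀ + R = [822]
K = P̄·Hᵀ·S⁻¹ = [-77/274; 185/822; 26/137]
x' − x̄ = [-2233/274, 5365/822, 754/137] = K·y
y = (KᵀK)⁻¹·Kᵀ·(x' − x̄) = [29]
z = y + H·x̄ = [29] + [-31] = [-2]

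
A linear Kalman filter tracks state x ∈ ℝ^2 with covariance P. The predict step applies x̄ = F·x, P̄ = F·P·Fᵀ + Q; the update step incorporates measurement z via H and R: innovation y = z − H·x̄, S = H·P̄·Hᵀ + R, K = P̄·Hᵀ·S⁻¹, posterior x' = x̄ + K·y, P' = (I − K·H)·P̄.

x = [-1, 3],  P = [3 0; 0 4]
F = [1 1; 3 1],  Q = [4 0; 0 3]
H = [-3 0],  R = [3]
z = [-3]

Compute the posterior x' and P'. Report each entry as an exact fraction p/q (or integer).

x̄ = F·x = [2, 0]
P̄ = F·P·Fᵀ + Q = [11 13; 13 34]
y = z − H·x̄ = [3]
S = H·P̄·Hᵀ + R = [102]
K = P̄·Hᵀ·S⁻¹ = [-11/34; -13/34]
x' = x̄ + K·y = [35/34, -39/34]
P' = (I − K·H)·P̄ = [11/34 13/34; 13/34 649/34]

x' = [35/34, -39/34]
P' = [11/34 13/34; 13/34 649/34]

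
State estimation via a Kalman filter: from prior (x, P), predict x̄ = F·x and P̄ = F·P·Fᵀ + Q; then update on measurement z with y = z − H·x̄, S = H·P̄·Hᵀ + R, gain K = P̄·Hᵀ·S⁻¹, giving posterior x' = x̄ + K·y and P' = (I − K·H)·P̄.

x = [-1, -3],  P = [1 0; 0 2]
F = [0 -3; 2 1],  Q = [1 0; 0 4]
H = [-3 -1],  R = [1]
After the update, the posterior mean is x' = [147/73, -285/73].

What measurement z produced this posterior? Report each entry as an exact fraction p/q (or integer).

x̄ = F·x = [9, -5]
P̄ = F·P·Fᵀ + Q = [19 -6; -6 10]
S = H·P̄·Hᵀ + R = [146]
K = P̄·Hᵀ·S⁻¹ = [-51/146; 4/73]
x' − x̄ = [-510/73, 80/73] = K·y
y = (KᵀK)⁻¹·Kᵀ·(x' − x̄) = [20]
z = y + H·x̄ = [20] + [-22] = [-2]

z = [-2]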